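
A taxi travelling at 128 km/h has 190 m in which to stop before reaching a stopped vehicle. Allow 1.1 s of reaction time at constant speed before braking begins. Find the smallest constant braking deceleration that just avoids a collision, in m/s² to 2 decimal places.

Required deceleration ≈ 4.19 m/s²

128 km/h ÷ 3.6 = 35.5556 m/s.
Distance covered during reaction = 35.5556 × 1.1 = 39.111 m.
Distance available for braking: 190 − 39.111 = 150.889 m.
v² = 2a·d ⇒ a = v²/(2d) = 35.5556² / (2 × 150.889) = 1264.201 / 301.778 = 4.1892 m/s².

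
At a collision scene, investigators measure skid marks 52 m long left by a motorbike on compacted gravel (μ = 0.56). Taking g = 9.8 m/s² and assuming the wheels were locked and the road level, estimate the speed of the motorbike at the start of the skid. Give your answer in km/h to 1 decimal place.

Initial speed ≈ 86.0 km/h

Deceleration a = μg = 0.56 × 9.8 = 5.488 m/s².
v = √(2a·d) = √(2 × 5.488 × 52) = √570.752 = 23.8904 m/s.
= 23.8904 × 3.6 = 86.005 km/h.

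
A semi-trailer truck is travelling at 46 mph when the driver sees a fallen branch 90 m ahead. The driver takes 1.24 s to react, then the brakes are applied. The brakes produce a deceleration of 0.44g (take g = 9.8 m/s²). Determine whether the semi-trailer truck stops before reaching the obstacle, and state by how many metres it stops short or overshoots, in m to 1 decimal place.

46 mph × 0.44704 = 20.5638 m/s.
a = 0.44 × 9.8 = 4.312 m/s².
Reaction distance = 20.5638 × 1.24 = 25.499 m.
Braking distance = v²/(2a) = 422.870 / 8.624 = 49.034 m.
Total stopping distance = 25.499 + 49.034 = 74.533 m, vs 90 m available — it stops with 90 − 74.533 = 15.467 m to spare.

Yes — it stops 15.5 m short of the obstacle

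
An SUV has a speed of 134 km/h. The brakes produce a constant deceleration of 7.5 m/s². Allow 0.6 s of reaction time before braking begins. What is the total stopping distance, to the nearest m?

134 km/h ÷ 3.6 = 37.2222 m/s.
Reaction distance = v·t_r = 37.2222 × 0.6 = 22.333 m.
Braking distance = v²/(2a) = 37.2222² / (2 × 7.500) = 1385.492 / 15.000 = 92.366 m.
Total = 22.333 + 92.366 = 114.699 m.

Total stopping distance ≈ 115 m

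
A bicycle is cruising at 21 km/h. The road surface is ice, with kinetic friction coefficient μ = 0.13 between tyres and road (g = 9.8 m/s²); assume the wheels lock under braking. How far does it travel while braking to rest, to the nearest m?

Braking distance ≈ 13 m

21 km/h ÷ 3.6 = 5.8333 m/s.
a = μg = 0.13 × 9.8 = 1.274 m/s².
Braking distance = v²/(2a) = 5.8333² / (2 × 1.274) = 34.027 / 2.548 = 13.354 m.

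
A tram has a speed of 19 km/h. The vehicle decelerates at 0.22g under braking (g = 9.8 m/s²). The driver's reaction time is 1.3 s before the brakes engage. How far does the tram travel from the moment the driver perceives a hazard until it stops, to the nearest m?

19 km/h ÷ 3.6 = 5.2778 m/s.
a = 0.22 × 9.8 = 2.156 m/s².
Reaction distance = v·t_r = 5.2778 × 1.3 = 6.861 m.
Braking distance = v²/(2a) = 5.2778² / (2 × 2.156) = 27.855 / 4.312 = 6.460 m.
Total = 6.861 + 6.460 = 13.321 m.

Total stopping distance ≈ 13 m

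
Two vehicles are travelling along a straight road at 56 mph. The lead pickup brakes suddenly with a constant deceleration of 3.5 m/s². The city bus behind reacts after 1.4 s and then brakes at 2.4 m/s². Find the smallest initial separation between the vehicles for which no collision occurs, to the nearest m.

56 mph × 0.44704 = 25.0342 m/s.
Leader travels v²/(2a_L) = 626.711 / 7.000 = 89.530 m before stopping.
Follower covers v·t_r = 25.0342 × 1.4 = 35.048 m while reacting, then v²/(2a_F) = 626.711 / 4.800 = 130.565 m while braking, for a total of 35.048 + 130.565 = 165.613 m.
Since a_F ≤ a_L and the follower starts braking later, the follower is never slower than the leader, so the closest approach is when both have stopped.
Minimum gap = 165.613 − 89.530 = 76.083 m.

Minimum gap ≈ 76 m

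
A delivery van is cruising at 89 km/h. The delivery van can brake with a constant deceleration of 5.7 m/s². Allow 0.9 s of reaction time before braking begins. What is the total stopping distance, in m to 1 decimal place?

Total stopping distance ≈ 75.9 m

89 km/h ÷ 3.6 = 24.7222 m/s.
Reaction distance = v·t_r = 24.7222 × 0.9 = 22.250 m.
Braking distance = v²/(2a) = 24.7222² / (2 × 5.700) = 611.187 / 11.400 = 53.613 m.
Total = 22.250 + 53.613 = 75.863 m.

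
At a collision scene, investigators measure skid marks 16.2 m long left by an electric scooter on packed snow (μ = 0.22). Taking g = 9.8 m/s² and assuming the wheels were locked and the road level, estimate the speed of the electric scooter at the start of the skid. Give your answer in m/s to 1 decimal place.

Initial speed ≈ 8.4 m/s

Deceleration a = μg = 0.22 × 9.8 = 2.156 m/s².
v = √(2a·d) = √(2 × 2.156 × 16.2) = √69.854 = 8.3579 m/s.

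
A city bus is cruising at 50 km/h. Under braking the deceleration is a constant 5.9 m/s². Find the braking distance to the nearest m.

50 km/h ÷ 3.6 = 13.8889 m/s.
Braking distance = v²/(2a) = 13.8889² / (2 × 5.900) = 192.902 / 11.800 = 16.348 m.

Braking distance ≈ 16 m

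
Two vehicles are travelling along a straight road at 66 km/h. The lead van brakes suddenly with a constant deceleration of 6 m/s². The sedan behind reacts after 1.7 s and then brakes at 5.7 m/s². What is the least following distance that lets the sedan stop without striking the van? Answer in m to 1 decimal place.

Minimum gap ≈ 32.6 m

66 km/h ÷ 3.6 = 18.3333 m/s.
Leader travels v²/(2a_L) = 336.110 / 12.000 = 28.009 m before stopping.
Follower covers v·t_r = 18.3333 × 1.7 = 31.167 m while reacting, then v²/(2a_F) = 336.110 / 11.400 = 29.483 m while braking, for a total of 31.167 + 29.483 = 60.650 m.
Since a_F ≤ a_L and the follower starts braking later, the follower is never slower than the leader, so the closest approach is when both have stopped.
Minimum gap = 60.650 − 28.009 = 32.641 m.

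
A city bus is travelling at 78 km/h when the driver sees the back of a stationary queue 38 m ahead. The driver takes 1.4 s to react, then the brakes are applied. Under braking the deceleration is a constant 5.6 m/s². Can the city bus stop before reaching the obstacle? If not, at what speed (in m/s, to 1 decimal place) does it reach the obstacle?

No — it strikes the obstacle at 19.6 m/s

78 km/h ÷ 3.6 = 21.6667 m/s.
Reaction distance = 21.6667 × 1.4 = 30.333 m.
Braking distance needed to stop: v²/(2a) = 469.446 / 11.200 = 41.915 m, so total needed = 30.333 + 41.915 = 72.248 m > 38 m — it cannot stop.
Distance remaining when braking begins: 38 − 30.333 = 7.667 m.
v² = v₀² − 2a·d = 469.446 − 2 × 5.600 × 7.667 = 383.576 m²/s².
v = √383.576 = 19.585 m/s.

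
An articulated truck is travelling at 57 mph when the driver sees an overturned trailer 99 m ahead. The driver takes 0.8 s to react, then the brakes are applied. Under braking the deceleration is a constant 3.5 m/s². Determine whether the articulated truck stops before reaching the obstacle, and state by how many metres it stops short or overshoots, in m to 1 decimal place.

57 mph × 0.44704 = 25.4813 m/s.
Reaction distance = 25.4813 × 0.8 = 20.385 m.
Braking distance = v²/(2a) = 649.297 / 7.000 = 92.757 m.
Total stopping distance = 20.385 + 92.757 = 113.142 m, vs 99 m available — it cannot stop in time and overshoots by 113.142 − 99 = 14.142 m.

No — it overshoots by 14.1 m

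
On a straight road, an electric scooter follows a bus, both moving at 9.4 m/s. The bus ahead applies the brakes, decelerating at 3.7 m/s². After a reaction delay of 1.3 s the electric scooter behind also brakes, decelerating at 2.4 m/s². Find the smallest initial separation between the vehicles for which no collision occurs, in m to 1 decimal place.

Minimum gap ≈ 18.7 m

Leader travels v²/(2a_L) = 88.360 / 7.400 = 11.941 m before stopping.
Follower covers v·t_r = 9.4000 × 1.3 = 12.220 m while reacting, then v²/(2a_F) = 88.360 / 4.800 = 18.408 m while braking, for a total of 12.220 + 18.408 = 30.628 m.
Since a_F ≤ a_L and the follower starts braking later, the follower is never slower than the leader, so the closest approach is when both have stopped.
Minimum gap = 30.628 − 11.941 = 18.687 m.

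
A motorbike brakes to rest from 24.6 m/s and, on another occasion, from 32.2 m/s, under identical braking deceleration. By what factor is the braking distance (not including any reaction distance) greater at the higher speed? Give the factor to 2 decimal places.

Braking distance d = v²/(2a), so with a fixed, d ∝ v².
Factor = (32.2/24.6)² = 1.3089² = 1.7132.

Factor ≈ 1.71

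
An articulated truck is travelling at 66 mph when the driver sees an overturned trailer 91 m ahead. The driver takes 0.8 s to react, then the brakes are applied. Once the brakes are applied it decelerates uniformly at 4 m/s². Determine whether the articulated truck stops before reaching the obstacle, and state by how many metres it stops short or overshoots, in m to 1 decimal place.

66 mph × 0.44704 = 29.5046 m/s.
Reaction distance = 29.5046 × 0.8 = 23.604 m.
Braking distance = v²/(2a) = 870.521 / 8.000 = 108.815 m.
Total stopping distance = 23.604 + 108.815 = 132.419 m, vs 91 m available — it cannot stop in time and overshoots by 132.419 − 91 = 41.419 m.

No — it overshoots by 41.4 m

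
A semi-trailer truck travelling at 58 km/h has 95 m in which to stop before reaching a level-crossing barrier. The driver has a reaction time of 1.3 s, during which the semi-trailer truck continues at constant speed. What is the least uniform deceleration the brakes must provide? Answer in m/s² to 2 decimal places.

58 km/h ÷ 3.6 = 16.1111 m/s.
Distance covered during reaction = 16.1111 × 1.3 = 20.944 m.
Distance available for braking: 95 − 20.944 = 74.056 m.
v² = 2a·d ⇒ a = v²/(2d) = 16.1111² / (2 × 74.056) = 259.568 / 148.112 = 1.7525 m/s².

Required deceleration ≈ 1.75 m/s²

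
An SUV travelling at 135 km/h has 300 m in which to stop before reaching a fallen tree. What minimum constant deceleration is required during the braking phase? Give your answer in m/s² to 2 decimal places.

Required deceleration ≈ 2.34 m/s²

135 km/h ÷ 3.6 = 37.5000 m/s.
v² = 2a·d ⇒ a = v²/(2d) = 37.5000² / (2 × 300.000) = 1406.250 / 600.000 = 2.3438 m/s².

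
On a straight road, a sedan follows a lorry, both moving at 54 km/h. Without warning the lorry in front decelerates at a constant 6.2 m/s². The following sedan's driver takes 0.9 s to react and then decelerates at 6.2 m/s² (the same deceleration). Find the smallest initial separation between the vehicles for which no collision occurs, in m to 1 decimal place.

Minimum gap ≈ 13.5 m

54 km/h ÷ 3.6 = 15.0000 m/s.
Leader travels v²/(2a_L) = 225.000 / 12.400 = 18.145 m before stopping.
Follower covers v·t_r = 15.0000 × 0.9 = 13.500 m while reacting, then v²/(2a_F) = 225.000 / 12.400 = 18.145 m while braking, for a total of 13.500 + 18.145 = 31.645 m.
Since a_F ≤ a_L and the follower starts braking later, the follower is never slower than the leader, so the closest approach is when both have stopped.
Minimum gap = 31.645 − 18.145 = 13.500 m.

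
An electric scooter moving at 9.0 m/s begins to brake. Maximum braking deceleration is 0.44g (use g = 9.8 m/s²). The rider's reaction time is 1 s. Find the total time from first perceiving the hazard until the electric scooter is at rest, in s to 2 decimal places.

Total time ≈ 3.09 s

a = 0.44 × 9.8 = 4.312 m/s².
Braking time = v/a = 9.0000 / 4.312 = 2.087 s.
Total = 1 + 2.087 = 3.087 s.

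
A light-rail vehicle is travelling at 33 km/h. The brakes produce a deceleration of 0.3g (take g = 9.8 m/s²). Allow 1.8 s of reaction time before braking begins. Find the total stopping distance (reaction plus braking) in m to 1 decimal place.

Total stopping distance ≈ 30.8 m

33 km/h ÷ 3.6 = 9.1667 m/s.
a = 0.3 × 9.8 = 2.940 m/s².
Reaction distance = v·t_r = 9.1667 × 1.8 = 16.500 m.
Braking distance = v²/(2a) = 9.1667² / (2 × 2.940) = 84.028 / 5.880 = 14.290 m.
Total = 16.500 + 14.290 = 30.790 m.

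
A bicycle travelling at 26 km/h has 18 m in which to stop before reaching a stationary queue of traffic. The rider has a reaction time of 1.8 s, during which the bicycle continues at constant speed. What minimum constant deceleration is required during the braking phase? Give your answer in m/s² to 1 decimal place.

26 km/h ÷ 3.6 = 7.2222 m/s.
Distance covered during reaction = 7.2222 × 1.8 = 13.000 m.
Distance available for braking: 18 − 13.000 = 5.000 m.
v² = 2a·d ⇒ a = v²/(2d) = 7.2222² / (2 × 5.000) = 52.160 / 10.000 = 5.2160 m/s².

Required deceleration ≈ 5.2 m/s²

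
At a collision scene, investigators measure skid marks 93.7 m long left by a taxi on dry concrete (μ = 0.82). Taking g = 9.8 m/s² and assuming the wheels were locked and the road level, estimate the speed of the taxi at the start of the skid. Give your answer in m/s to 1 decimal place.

Deceleration a = μg = 0.82 × 9.8 = 8.036 m/s².
v = √(2a·d) = √(2 × 8.036 × 93.7) = √1505.946 = 38.8065 m/s.

Initial speed ≈ 38.8 m/s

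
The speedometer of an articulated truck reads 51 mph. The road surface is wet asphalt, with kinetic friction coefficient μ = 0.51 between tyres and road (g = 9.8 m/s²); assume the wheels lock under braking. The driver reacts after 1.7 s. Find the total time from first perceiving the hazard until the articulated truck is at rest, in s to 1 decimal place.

Total time ≈ 6.3 s

51 mph × 0.44704 = 22.7990 m/s.
a = μg = 0.51 × 9.8 = 4.998 m/s².
Braking time = v/a = 22.7990 / 4.998 = 4.562 s.
Total = 1.7 + 4.562 = 6.262 s.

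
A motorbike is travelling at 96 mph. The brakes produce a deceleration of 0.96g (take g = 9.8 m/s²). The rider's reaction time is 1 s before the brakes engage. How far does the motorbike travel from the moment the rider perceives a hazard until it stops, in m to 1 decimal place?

Total stopping distance ≈ 140.8 m

96 mph × 0.44704 = 42.9158 m/s.
a = 0.96 × 9.8 = 9.408 m/s².
Reaction distance = v·t_r = 42.9158 × 1 = 42.916 m.
Braking distance = v²/(2a) = 42.9158² / (2 × 9.408) = 1841.766 / 18.816 = 97.883 m.
Total = 42.916 + 97.883 = 140.799 m.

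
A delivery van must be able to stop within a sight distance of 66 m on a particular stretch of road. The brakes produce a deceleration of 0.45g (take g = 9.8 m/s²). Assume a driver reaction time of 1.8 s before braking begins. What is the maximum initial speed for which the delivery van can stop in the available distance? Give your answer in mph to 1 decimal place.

Maximum speed ≈ 39.1 mph

a = 0.45 × 9.8 = 4.410 m/s².
Stopping distance: v·t_r + v²/(2a) = 66 with t_r = 1.8 s and a = 4.410 m/s².
So v² + 15.876 v − 582.12 = 0.
Positive root: v = −a·t_r + √((a·t_r)² + 2a·d) = −7.938 + √(63.012 + 582.12) = 17.4614 m/s.
17.4614 m/s ÷ 0.44704 = 39.060 mph.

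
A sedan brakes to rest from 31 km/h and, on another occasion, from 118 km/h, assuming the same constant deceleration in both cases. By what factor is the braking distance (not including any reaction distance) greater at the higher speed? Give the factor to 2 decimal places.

Factor ≈ 14.49

Braking distance d = v²/(2a), so with a fixed, d ∝ v².
Factor = (118/31)² = 3.8065² = 14.4894.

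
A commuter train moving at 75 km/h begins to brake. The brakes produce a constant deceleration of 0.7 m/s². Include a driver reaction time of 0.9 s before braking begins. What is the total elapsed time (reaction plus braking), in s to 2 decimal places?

75 km/h ÷ 3.6 = 20.8333 m/s.
Braking time = v/a = 20.8333 / 0.700 = 29.762 s.
Total = 0.9 + 29.762 = 30.662 s.

Total time ≈ 30.66 s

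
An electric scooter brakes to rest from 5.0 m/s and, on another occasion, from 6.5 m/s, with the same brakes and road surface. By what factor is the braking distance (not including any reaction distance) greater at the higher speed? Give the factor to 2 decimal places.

Braking distance d = v²/(2a), so with a fixed, d ∝ v².
Factor = (6.5/5.0)² = 1.3000² = 1.6900.

Factor ≈ 1.69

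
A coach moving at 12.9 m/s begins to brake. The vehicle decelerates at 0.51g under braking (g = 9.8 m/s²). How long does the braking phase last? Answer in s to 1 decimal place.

Braking time ≈ 2.6 s

a = 0.51 × 9.8 = 4.998 m/s².
Braking time = v/a = 12.9000 / 4.998 = 2.581 s.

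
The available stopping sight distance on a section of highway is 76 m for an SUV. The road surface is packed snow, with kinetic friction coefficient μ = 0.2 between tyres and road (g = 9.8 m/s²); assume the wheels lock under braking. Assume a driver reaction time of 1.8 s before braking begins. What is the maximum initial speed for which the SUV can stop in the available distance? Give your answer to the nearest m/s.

Maximum speed ≈ 14 m/s

a = μg = 0.2 × 9.8 = 1.960 m/s².
Stopping distance: v·t_r + v²/(2a) = 76 with t_r = 1.8 s and a = 1.960 m/s².
So v² + 7.056 v − 297.92 = 0.
Positive root: v = −a·t_r + √((a·t_r)² + 2a·d) = −3.528 + √(12.447 + 297.92) = 14.0892 m/s.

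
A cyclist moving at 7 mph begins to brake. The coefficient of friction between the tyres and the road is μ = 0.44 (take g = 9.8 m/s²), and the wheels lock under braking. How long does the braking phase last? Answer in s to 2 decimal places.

Braking time ≈ 0.73 s

7 mph × 0.44704 = 3.1293 m/s.
a = μg = 0.44 × 9.8 = 4.312 m/s².
Braking time = v/a = 3.1293 / 4.312 = 0.726 s.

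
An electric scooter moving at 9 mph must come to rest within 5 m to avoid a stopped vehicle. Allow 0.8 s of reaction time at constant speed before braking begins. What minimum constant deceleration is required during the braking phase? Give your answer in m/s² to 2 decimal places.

Required deceleration ≈ 4.54 m/s²

9 mph × 0.44704 = 4.0234 m/s.
Distance covered during reaction = 4.0234 × 0.8 = 3.219 m.
Distance available for braking: 5 − 3.219 = 1.781 m.
v² = 2a·d ⇒ a = v²/(2d) = 4.0234² / (2 × 1.781) = 16.188 / 3.562 = 4.5446 m/s².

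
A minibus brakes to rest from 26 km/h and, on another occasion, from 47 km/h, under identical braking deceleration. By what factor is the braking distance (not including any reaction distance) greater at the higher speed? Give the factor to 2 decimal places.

Braking distance d = v²/(2a), so with a fixed, d ∝ v².
Factor = (47/26)² = 1.8077² = 3.2678.

Factor ≈ 3.27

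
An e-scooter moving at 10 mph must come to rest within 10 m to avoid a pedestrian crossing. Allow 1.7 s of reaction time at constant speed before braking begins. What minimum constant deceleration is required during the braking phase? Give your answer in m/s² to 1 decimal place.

Required deceleration ≈ 4.2 m/s²

10 mph × 0.44704 = 4.4704 m/s.
Distance covered during reaction = 4.4704 × 1.7 = 7.600 m.
Distance available for braking: 10 − 7.600 = 2.400 m.
v² = 2a·d ⇒ a = v²/(2d) = 4.4704² / (2 × 2.400) = 19.984 / 4.800 = 4.1633 m/s².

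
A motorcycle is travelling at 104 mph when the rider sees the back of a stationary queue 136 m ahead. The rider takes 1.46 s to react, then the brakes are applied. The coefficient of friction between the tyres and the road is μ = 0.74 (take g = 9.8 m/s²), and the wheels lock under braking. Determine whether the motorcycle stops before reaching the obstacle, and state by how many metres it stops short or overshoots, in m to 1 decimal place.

104 mph × 0.44704 = 46.4922 m/s.
a = μg = 0.74 × 9.8 = 7.252 m/s².
Reaction distance = 46.4922 × 1.46 = 67.879 m.
Braking distance = v²/(2a) = 2161.525 / 14.504 = 149.030 m.
Total stopping distance = 67.879 + 149.030 = 216.909 m, vs 136 m available — it cannot stop in time and overshoots by 216.909 − 136 = 80.909 m.

No — it overshoots by 80.9 m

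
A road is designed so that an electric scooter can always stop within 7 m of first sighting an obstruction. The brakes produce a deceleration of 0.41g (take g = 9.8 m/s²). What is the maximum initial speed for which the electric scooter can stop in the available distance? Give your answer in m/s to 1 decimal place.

a = 0.41 × 9.8 = 4.018 m/s².
v²/(2a) = d ⇒ v = √(2 × 4.018 × 7) = √56.25 = 7.5000 m/s.

Maximum speed ≈ 7.5 m/s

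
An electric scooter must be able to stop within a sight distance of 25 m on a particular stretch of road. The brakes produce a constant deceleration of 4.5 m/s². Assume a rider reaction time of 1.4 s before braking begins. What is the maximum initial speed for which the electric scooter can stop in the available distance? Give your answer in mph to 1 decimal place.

Maximum speed ≈ 22.3 mph

Stopping distance: v·t_r + v²/(2a) = 25 with t_r = 1.4 s and a = 4.500 m/s².
So v² + 12.600 v − 225.00 = 0.
Positive root: v = −a·t_r + √((a·t_r)² + 2a·d) = −6.300 + √(39.690 + 225.00) = 9.9693 m/s.
9.9693 m/s ÷ 0.44704 = 22.301 mph.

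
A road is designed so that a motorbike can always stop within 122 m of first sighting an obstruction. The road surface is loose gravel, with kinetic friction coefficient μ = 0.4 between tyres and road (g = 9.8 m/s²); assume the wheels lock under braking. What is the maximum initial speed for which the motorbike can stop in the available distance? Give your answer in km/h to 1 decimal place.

Maximum speed ≈ 111.3 km/h

a = μg = 0.4 × 9.8 = 3.920 m/s².
v²/(2a) = d ⇒ v = √(2 × 3.920 × 122) = √956.48 = 30.9270 m/s.
30.9270 m/s × 3.6 = 111.337 km/h.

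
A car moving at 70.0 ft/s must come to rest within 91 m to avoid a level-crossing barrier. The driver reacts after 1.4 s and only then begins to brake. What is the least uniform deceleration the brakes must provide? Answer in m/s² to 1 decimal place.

Required deceleration ≈ 3.7 m/s²

70 ft/s × 0.3048 = 21.3360 m/s.
Distance covered during reaction = 21.3360 × 1.4 = 29.870 m.
Distance available for braking: 91 − 29.870 = 61.130 m.
v² = 2a·d ⇒ a = v²/(2d) = 21.3360² / (2 × 61.130) = 455.225 / 122.260 = 3.7234 m/s².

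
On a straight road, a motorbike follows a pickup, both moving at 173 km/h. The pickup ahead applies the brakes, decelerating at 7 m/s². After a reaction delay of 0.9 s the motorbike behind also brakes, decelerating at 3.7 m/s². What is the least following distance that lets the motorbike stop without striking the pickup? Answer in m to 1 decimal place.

Minimum gap ≈ 190.4 m

173 km/h ÷ 3.6 = 48.0556 m/s.
Leader travels v²/(2a_L) = 2309.341 / 14.000 = 164.953 m before stopping.
Follower covers v·t_r = 48.0556 × 0.9 = 43.250 m while reacting, then v²/(2a_F) = 2309.341 / 7.400 = 312.073 m while braking, for a total of 43.250 + 312.073 = 355.323 m.
Since a_F ≤ a_L and the follower starts braking later, the follower is never slower than the leader, so the closest approach is when both have stopped.
Minimum gap = 355.323 − 164.953 = 190.370 m.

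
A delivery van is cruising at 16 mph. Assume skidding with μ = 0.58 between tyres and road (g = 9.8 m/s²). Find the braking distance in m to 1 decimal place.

Braking distance ≈ 4.5 m

16 mph × 0.44704 = 7.1526 m/s.
a = μg = 0.58 × 9.8 = 5.684 m/s².
Braking distance = v²/(2a) = 7.1526² / (2 × 5.684) = 51.160 / 11.368 = 4.500 m.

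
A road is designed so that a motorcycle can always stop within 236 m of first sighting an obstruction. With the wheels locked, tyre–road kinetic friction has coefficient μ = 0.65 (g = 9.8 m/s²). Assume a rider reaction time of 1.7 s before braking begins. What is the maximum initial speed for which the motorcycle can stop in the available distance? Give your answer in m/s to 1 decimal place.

Maximum speed ≈ 45.1 m/s

a = μg = 0.65 × 9.8 = 6.370 m/s².
Stopping distance: v·t_r + v²/(2a) = 236 with t_r = 1.7 s and a = 6.370 m/s².
So v² + 21.658 v − 3006.64 = 0.
Positive root: v = −a·t_r + √((a·t_r)² + 2a·d) = −10.829 + √(117.267 + 3006.64) = 45.0629 m/s.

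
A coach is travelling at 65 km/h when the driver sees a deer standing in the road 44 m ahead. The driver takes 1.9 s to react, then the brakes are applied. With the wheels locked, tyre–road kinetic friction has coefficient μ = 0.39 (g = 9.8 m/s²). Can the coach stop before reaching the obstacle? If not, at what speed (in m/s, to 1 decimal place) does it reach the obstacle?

No — it strikes the obstacle at 15.9 m/s

65 km/h ÷ 3.6 = 18.0556 m/s.
a = μg = 0.39 × 9.8 = 3.822 m/s².
Reaction distance = 18.0556 × 1.9 = 34.306 m.
Braking distance needed to stop: v²/(2a) = 326.005 / 7.644 = 42.648 m, so total needed = 34.306 + 42.648 = 76.954 m > 44 m — it cannot stop.
Distance remaining when braking begins: 44 − 34.306 = 9.694 m.
v² = v₀² − 2a·d = 326.005 − 2 × 3.822 × 9.694 = 251.904 m²/s².
v = √251.904 = 15.871 m/s.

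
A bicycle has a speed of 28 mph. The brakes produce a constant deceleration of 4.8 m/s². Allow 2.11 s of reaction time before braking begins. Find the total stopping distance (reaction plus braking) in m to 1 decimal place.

Total stopping distance ≈ 42.7 m

28 mph × 0.44704 = 12.5171 m/s.
Reaction distance = v·t_r = 12.5171 × 2.11 = 26.411 m.
Braking distance = v²/(2a) = 12.5171² / (2 × 4.800) = 156.678 / 9.600 = 16.321 m.
Total = 26.411 + 16.321 = 42.732 m.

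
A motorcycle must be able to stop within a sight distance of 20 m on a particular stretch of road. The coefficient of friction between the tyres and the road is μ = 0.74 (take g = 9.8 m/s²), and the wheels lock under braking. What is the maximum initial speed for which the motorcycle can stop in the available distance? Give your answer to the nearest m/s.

Maximum speed ≈ 17 m/s

a = μg = 0.74 × 9.8 = 7.252 m/s².
v²/(2a) = d ⇒ v = √(2 × 7.252 × 20) = √290.08 = 17.0317 m/s.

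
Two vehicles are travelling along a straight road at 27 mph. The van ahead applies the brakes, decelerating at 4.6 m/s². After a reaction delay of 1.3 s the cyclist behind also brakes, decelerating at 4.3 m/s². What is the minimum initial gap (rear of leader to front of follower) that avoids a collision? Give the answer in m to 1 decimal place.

27 mph × 0.44704 = 12.0701 m/s.
Leader travels v²/(2a_L) = 145.687 / 9.200 = 15.836 m before stopping.
Follower covers v·t_r = 12.0701 × 1.3 = 15.691 m while reacting, then v²/(2a_F) = 145.687 / 8.600 = 16.940 m while braking, for a total of 15.691 + 16.940 = 32.631 m.
Since a_F ≤ a_L and the follower starts braking later, the follower is never slower than the leader, so the closest approach is when both have stopped.
Minimum gap = 32.631 − 15.836 = 16.795 m.

Minimum gap ≈ 16.8 m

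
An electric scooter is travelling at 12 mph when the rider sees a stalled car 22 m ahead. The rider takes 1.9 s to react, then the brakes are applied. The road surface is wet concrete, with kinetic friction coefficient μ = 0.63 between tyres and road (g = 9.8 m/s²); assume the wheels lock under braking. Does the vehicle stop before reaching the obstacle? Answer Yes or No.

Yes

12 mph × 0.44704 = 5.3645 m/s.
a = μg = 0.63 × 9.8 = 6.174 m/s².
Reaction distance = 5.3645 × 1.9 = 10.193 m.
Braking distance = v²/(2a) = 28.778 / 12.348 = 2.331 m.
Total stopping distance = 10.193 + 2.331 = 12.524 m, vs 22 m available — it stops with 22 − 12.524 = 9.476 m to spare.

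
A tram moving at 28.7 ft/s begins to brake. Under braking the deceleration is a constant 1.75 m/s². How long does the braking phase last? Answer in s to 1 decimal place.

28.7 ft/s × 0.3048 = 8.7478 m/s.
Braking time = v/a = 8.7478 / 1.750 = 4.999 s.

Braking time ≈ 5.0 s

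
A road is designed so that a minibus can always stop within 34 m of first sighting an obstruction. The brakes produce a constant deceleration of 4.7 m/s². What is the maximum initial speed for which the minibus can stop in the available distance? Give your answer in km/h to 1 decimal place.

v²/(2a) = d ⇒ v = √(2 × 4.700 × 34) = √319.60 = 17.8774 m/s.
17.8774 m/s × 3.6 = 64.359 km/h.

Maximum speed ≈ 64.4 km/h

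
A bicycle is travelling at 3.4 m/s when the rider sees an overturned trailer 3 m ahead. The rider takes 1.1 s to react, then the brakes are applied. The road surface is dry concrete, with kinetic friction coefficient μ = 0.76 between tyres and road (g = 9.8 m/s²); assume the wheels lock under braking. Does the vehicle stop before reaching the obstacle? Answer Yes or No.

a = μg = 0.76 × 9.8 = 7.448 m/s².
Reaction distance = 3.4000 × 1.1 = 3.740 m.
Braking distance = v²/(2a) = 11.560 / 14.896 = 0.776 m.
Total stopping distance = 3.740 + 0.776 = 4.516 m, vs 3 m available — it cannot stop in time and overshoots by 4.516 − 3 = 1.516 m.

No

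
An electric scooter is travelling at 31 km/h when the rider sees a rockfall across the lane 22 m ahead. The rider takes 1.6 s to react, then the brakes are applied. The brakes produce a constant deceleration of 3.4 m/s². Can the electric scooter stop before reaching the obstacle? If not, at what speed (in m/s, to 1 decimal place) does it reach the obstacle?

No — it strikes the obstacle at 4.3 m/s

31 km/h ÷ 3.6 = 8.6111 m/s.
Reaction distance = 8.6111 × 1.6 = 13.778 m.
Braking distance needed to stop: v²/(2a) = 74.151 / 6.800 = 10.905 m, so total needed = 13.778 + 10.905 = 24.683 m > 22 m — it cannot stop.
Distance remaining when braking begins: 22 − 13.778 = 8.222 m.
v² = v₀² − 2a·d = 74.151 − 2 × 3.400 × 8.222 = 18.241 m²/s².
v = √18.241 = 4.271 m/s.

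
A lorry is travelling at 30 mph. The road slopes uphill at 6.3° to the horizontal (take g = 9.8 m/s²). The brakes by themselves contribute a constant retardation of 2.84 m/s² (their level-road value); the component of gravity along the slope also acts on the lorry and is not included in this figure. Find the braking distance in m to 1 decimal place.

30 mph × 0.44704 = 13.4112 m/s.
Gravity along the uphill slope adds to the braking deceleration: a_eff = 2.840 + 9.8·sin 6.3° = 2.840 + 1.075 = 3.915 m/s².
Braking distance = v²/(2a) = 13.4112² / (2 × 3.915) = 179.860 / 7.830 = 22.971 m.

Braking distance ≈ 23.0 m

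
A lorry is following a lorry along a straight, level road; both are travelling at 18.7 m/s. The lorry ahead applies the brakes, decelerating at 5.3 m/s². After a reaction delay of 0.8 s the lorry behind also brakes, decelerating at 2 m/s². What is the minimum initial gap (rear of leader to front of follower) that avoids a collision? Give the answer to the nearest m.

Minimum gap ≈ 69 m

Leader travels v²/(2a_L) = 349.690 / 10.600 = 32.990 m before stopping.
Follower covers v·t_r = 18.7000 × 0.8 = 14.960 m while reacting, then v²/(2a_F) = 349.690 / 4.000 = 87.422 m while braking, for a total of 14.960 + 87.422 = 102.382 m.
Since a_F ≤ a_L and the follower starts braking later, the follower is never slower than the leader, so the closest approach is when both have stopped.
Minimum gap = 102.382 − 32.990 = 69.392 m.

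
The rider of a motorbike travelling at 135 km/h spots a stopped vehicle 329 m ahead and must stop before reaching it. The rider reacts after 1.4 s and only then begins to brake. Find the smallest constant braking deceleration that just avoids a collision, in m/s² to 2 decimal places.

Required deceleration ≈ 2.54 m/s²

135 km/h ÷ 3.6 = 37.5000 m/s.
Distance covered during reaction = 37.5000 × 1.4 = 52.500 m.
Distance available for braking: 329 − 52.500 = 276.500 m.
v² = 2a·d ⇒ a = v²/(2d) = 37.5000² / (2 × 276.500) = 1406.250 / 553.000 = 2.5429 m/s².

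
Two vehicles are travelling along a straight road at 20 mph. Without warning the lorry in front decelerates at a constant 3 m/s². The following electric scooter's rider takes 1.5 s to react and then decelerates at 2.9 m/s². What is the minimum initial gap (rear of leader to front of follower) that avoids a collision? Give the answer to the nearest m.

Minimum gap ≈ 14 m

20 mph × 0.44704 = 8.9408 m/s.
Leader travels v²/(2a_L) = 79.938 / 6.000 = 13.323 m before stopping.
Follower covers v·t_r = 8.9408 × 1.5 = 13.411 m while reacting, then v²/(2a_F) = 79.938 / 5.800 = 13.782 m while braking, for a total of 13.411 + 13.782 = 27.193 m.
Since a_F ≤ a_L and the follower starts braking later, the follower is never slower than the leader, so the closest approach is when both have stopped.
Minimum gap = 27.193 − 13.323 = 13.870 m.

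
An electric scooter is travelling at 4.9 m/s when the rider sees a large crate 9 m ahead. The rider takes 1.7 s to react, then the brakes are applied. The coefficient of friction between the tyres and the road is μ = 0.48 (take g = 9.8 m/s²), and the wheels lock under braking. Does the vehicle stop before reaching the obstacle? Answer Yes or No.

a = μg = 0.48 × 9.8 = 4.704 m/s².
Reaction distance = 4.9000 × 1.7 = 8.330 m.
Braking distance = v²/(2a) = 24.010 / 9.408 = 2.552 m.
Total stopping distance = 8.330 + 2.552 = 10.882 m, vs 9 m available — it cannot stop in time and overshoots by 10.882 − 9 = 1.882 m.

No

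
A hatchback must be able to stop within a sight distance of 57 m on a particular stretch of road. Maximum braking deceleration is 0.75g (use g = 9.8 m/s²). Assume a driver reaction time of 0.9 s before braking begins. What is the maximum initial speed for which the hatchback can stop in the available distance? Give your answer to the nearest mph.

a = 0.75 × 9.8 = 7.350 m/s².
Stopping distance: v·t_r + v²/(2a) = 57 with t_r = 0.9 s and a = 7.350 m/s².
So v² + 13.230 v − 837.90 = 0.
Positive root: v = −a·t_r + √((a·t_r)² + 2a·d) = −6.615 + √(43.758 + 837.90) = 23.0777 m/s.
23.0777 m/s ÷ 0.44704 = 51.623 mph.

Maximum speed ≈ 52 mph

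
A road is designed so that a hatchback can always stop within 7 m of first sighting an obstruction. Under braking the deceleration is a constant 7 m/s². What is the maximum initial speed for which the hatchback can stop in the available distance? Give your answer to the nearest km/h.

Maximum speed ≈ 36 km/h

v²/(2a) = d ⇒ v = √(2 × 7.000 × 7) = √98.00 = 9.8995 m/s.
9.8995 m/s × 3.6 = 35.638 km/h.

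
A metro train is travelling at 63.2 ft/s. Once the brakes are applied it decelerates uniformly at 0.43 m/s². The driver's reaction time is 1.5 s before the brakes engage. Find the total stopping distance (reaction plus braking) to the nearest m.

63.2 ft/s × 0.3048 = 19.2634 m/s.
Reaction distance = v·t_r = 19.2634 × 1.5 = 28.895 m.
Braking distance = v²/(2a) = 19.2634² / (2 × 0.430) = 371.079 / 0.860 = 431.487 m.
Total = 28.895 + 431.487 = 460.382 m.

Total stopping distance ≈ 460 m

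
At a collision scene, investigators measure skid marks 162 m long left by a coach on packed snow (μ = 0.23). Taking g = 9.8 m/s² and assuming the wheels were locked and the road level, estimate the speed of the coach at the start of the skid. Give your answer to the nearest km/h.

Initial speed ≈ 97 km/h

Deceleration a = μg = 0.23 × 9.8 = 2.254 m/s².
v = √(2a·d) = √(2 × 2.254 × 162) = √730.296 = 27.0240 m/s.
= 27.0240 × 3.6 = 97.286 km/h.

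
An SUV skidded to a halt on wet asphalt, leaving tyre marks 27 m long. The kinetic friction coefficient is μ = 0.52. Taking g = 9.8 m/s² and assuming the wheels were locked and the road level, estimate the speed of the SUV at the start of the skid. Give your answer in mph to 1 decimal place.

Deceleration a = μg = 0.52 × 9.8 = 5.096 m/s².
v = √(2a·d) = √(2 × 5.096 × 27) = √275.184 = 16.5887 m/s.
= 16.5887 ÷ 0.44704 = 37.108 mph.

Initial speed ≈ 37.1 mph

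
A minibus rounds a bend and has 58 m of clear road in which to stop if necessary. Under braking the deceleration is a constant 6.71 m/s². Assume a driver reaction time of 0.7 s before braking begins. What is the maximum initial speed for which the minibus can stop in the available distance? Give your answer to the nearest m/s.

Maximum speed ≈ 24 m/s

Stopping distance: v·t_r + v²/(2a) = 58 with t_r = 0.7 s and a = 6.710 m/s².
So v² + 9.394 v − 778.36 = 0.
Positive root: v = −a·t_r + √((a·t_r)² + 2a·d) = −4.697 + √(22.062 + 778.36) = 23.5947 m/s.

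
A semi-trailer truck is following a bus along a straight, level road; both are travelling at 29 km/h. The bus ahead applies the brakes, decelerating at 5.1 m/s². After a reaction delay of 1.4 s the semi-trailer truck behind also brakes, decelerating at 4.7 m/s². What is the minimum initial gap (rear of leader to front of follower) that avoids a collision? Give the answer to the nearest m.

Minimum gap ≈ 12 m

29 km/h ÷ 3.6 = 8.0556 m/s.
Leader travels v²/(2a_L) = 64.893 / 10.200 = 6.362 m before stopping.
Follower covers v·t_r = 8.0556 × 1.4 = 11.278 m while reacting, then v²/(2a_F) = 64.893 / 9.400 = 6.904 m while braking, for a total of 11.278 + 6.904 = 18.182 m.
Since a_F ≤ a_L and the follower starts braking later, the follower is never slower than the leader, so the closest approach is when both have stopped.
Minimum gap = 18.182 − 6.362 = 11.820 m.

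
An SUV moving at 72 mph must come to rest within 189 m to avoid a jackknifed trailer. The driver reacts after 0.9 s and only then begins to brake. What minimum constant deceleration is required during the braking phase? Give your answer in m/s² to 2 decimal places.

Required deceleration ≈ 3.24 m/s²

72 mph × 0.44704 = 32.1869 m/s.
Distance covered during reaction = 32.1869 × 0.9 = 28.968 m.
Distance available for braking: 189 − 28.968 = 160.032 m.
v² = 2a·d ⇒ a = v²/(2d) = 32.1869² / (2 × 160.032) = 1035.997 / 320.064 = 3.2368 m/s².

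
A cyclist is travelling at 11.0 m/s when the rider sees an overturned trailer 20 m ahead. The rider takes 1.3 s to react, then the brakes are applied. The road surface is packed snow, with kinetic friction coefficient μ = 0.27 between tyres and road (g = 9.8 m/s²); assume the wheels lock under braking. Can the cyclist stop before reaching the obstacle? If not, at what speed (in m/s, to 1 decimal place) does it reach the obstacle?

No — it strikes the obstacle at 9.5 m/s

a = μg = 0.27 × 9.8 = 2.646 m/s².
Reaction distance = 11.0000 × 1.3 = 14.300 m.
Braking distance needed to stop: v²/(2a) = 121.000 / 5.292 = 22.865 m, so total needed = 14.300 + 22.865 = 37.165 m > 20 m — it cannot stop.
Distance remaining when braking begins: 20 − 14.300 = 5.700 m.
v² = v₀² − 2a·d = 121.000 − 2 × 2.646 × 5.700 = 90.836 m²/s².
v = √90.836 = 9.531 m/s.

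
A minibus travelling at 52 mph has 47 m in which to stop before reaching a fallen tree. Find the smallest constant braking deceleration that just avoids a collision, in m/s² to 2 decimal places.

Required deceleration ≈ 5.75 m/s²

52 mph × 0.44704 = 23.2461 m/s.
v² = 2a·d ⇒ a = v²/(2d) = 23.2461² / (2 × 47.000) = 540.381 / 94.000 = 5.7487 m/s².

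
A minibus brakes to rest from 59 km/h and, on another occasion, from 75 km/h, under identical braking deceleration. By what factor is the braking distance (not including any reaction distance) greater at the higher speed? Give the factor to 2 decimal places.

Braking distance d = v²/(2a), so with a fixed, d ∝ v².
Factor = (75/59)² = 1.2712² = 1.6159.

Factor ≈ 1.62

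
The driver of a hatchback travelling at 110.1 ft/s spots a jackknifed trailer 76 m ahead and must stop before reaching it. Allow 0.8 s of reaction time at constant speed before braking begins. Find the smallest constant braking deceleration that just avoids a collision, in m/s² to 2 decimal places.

110.1 ft/s × 0.3048 = 33.5585 m/s.
Distance covered during reaction = 33.5585 × 0.8 = 26.847 m.
Distance available for braking: 76 − 26.847 = 49.153 m.
v² = 2a·d ⇒ a = v²/(2d) = 33.5585² / (2 × 49.153) = 1126.173 / 98.306 = 11.4558 m/s².

Required deceleration ≈ 11.46 m/s²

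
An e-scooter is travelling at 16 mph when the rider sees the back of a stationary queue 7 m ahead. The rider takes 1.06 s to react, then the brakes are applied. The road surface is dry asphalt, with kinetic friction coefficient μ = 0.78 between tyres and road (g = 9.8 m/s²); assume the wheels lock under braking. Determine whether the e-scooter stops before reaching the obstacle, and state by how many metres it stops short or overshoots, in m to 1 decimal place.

No — it overshoots by 3.9 m

16 mph × 0.44704 = 7.1526 m/s.
a = μg = 0.78 × 9.8 = 7.644 m/s².
Reaction distance = 7.1526 × 1.06 = 7.582 m.
Braking distance = v²/(2a) = 51.160 / 15.288 = 3.346 m.
Total stopping distance = 7.582 + 3.346 = 10.928 m, vs 7 m available — it cannot stop in time and overshoots by 10.928 − 7 = 3.928 m.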